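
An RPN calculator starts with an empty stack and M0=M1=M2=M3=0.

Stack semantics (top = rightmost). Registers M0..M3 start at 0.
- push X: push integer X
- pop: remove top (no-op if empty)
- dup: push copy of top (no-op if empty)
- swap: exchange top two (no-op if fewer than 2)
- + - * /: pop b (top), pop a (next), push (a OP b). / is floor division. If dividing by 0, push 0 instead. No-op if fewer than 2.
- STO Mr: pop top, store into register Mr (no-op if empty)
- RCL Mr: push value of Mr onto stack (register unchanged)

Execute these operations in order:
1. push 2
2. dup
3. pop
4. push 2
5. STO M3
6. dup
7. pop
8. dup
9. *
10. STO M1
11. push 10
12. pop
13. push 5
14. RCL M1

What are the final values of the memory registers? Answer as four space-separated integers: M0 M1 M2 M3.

Answer: 0 4 0 2

Derivation:
After op 1 (push 2): stack=[2] mem=[0,0,0,0]
After op 2 (dup): stack=[2,2] mem=[0,0,0,0]
After op 3 (pop): stack=[2] mem=[0,0,0,0]
After op 4 (push 2): stack=[2,2] mem=[0,0,0,0]
After op 5 (STO M3): stack=[2] mem=[0,0,0,2]
After op 6 (dup): stack=[2,2] mem=[0,0,0,2]
After op 7 (pop): stack=[2] mem=[0,0,0,2]
After op 8 (dup): stack=[2,2] mem=[0,0,0,2]
After op 9 (*): stack=[4] mem=[0,0,0,2]
After op 10 (STO M1): stack=[empty] mem=[0,4,0,2]
After op 11 (push 10): stack=[10] mem=[0,4,0,2]
After op 12 (pop): stack=[empty] mem=[0,4,0,2]
After op 13 (push 5): stack=[5] mem=[0,4,0,2]
After op 14 (RCL M1): stack=[5,4] mem=[0,4,0,2]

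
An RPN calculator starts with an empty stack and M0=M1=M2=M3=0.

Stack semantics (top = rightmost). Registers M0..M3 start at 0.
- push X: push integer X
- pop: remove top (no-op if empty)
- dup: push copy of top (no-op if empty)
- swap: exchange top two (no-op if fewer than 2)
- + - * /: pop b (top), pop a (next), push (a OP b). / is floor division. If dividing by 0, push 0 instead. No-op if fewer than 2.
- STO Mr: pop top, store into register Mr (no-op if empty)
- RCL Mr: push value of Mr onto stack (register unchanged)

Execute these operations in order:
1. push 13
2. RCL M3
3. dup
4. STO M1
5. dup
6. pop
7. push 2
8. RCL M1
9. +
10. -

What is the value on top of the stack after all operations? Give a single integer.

Answer: -2

Derivation:
After op 1 (push 13): stack=[13] mem=[0,0,0,0]
After op 2 (RCL M3): stack=[13,0] mem=[0,0,0,0]
After op 3 (dup): stack=[13,0,0] mem=[0,0,0,0]
After op 4 (STO M1): stack=[13,0] mem=[0,0,0,0]
After op 5 (dup): stack=[13,0,0] mem=[0,0,0,0]
After op 6 (pop): stack=[13,0] mem=[0,0,0,0]
After op 7 (push 2): stack=[13,0,2] mem=[0,0,0,0]
After op 8 (RCL M1): stack=[13,0,2,0] mem=[0,0,0,0]
After op 9 (+): stack=[13,0,2] mem=[0,0,0,0]
After op 10 (-): stack=[13,-2] mem=[0,0,0,0]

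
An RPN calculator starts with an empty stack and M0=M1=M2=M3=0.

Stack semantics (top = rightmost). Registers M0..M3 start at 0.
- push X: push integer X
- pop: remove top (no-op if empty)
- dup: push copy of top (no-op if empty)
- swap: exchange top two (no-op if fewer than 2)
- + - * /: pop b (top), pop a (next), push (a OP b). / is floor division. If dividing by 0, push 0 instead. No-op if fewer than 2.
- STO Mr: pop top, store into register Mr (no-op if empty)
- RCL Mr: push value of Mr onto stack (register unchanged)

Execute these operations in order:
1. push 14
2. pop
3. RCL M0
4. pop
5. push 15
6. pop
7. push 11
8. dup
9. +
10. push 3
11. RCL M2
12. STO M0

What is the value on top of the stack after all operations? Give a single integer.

Answer: 3

Derivation:
After op 1 (push 14): stack=[14] mem=[0,0,0,0]
After op 2 (pop): stack=[empty] mem=[0,0,0,0]
After op 3 (RCL M0): stack=[0] mem=[0,0,0,0]
After op 4 (pop): stack=[empty] mem=[0,0,0,0]
After op 5 (push 15): stack=[15] mem=[0,0,0,0]
After op 6 (pop): stack=[empty] mem=[0,0,0,0]
After op 7 (push 11): stack=[11] mem=[0,0,0,0]
After op 8 (dup): stack=[11,11] mem=[0,0,0,0]
After op 9 (+): stack=[22] mem=[0,0,0,0]
After op 10 (push 3): stack=[22,3] mem=[0,0,0,0]
After op 11 (RCL M2): stack=[22,3,0] mem=[0,0,0,0]
After op 12 (STO M0): stack=[22,3] mem=[0,0,0,0]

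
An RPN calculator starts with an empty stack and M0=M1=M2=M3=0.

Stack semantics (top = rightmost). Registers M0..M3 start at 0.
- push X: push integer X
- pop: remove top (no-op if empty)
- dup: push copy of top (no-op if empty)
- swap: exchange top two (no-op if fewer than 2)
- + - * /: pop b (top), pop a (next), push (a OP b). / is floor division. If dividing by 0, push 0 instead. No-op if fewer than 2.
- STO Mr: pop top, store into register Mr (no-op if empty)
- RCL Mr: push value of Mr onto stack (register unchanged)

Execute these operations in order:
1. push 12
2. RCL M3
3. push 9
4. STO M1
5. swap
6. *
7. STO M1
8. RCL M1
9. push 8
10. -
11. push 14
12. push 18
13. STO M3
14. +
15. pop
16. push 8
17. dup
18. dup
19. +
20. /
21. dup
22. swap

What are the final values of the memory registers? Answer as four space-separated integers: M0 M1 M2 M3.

After op 1 (push 12): stack=[12] mem=[0,0,0,0]
After op 2 (RCL M3): stack=[12,0] mem=[0,0,0,0]
After op 3 (push 9): stack=[12,0,9] mem=[0,0,0,0]
After op 4 (STO M1): stack=[12,0] mem=[0,9,0,0]
After op 5 (swap): stack=[0,12] mem=[0,9,0,0]
After op 6 (*): stack=[0] mem=[0,9,0,0]
After op 7 (STO M1): stack=[empty] mem=[0,0,0,0]
After op 8 (RCL M1): stack=[0] mem=[0,0,0,0]
After op 9 (push 8): stack=[0,8] mem=[0,0,0,0]
After op 10 (-): stack=[-8] mem=[0,0,0,0]
After op 11 (push 14): stack=[-8,14] mem=[0,0,0,0]
After op 12 (push 18): stack=[-8,14,18] mem=[0,0,0,0]
After op 13 (STO M3): stack=[-8,14] mem=[0,0,0,18]
After op 14 (+): stack=[6] mem=[0,0,0,18]
After op 15 (pop): stack=[empty] mem=[0,0,0,18]
After op 16 (push 8): stack=[8] mem=[0,0,0,18]
After op 17 (dup): stack=[8,8] mem=[0,0,0,18]
After op 18 (dup): stack=[8,8,8] mem=[0,0,0,18]
After op 19 (+): stack=[8,16] mem=[0,0,0,18]
After op 20 (/): stack=[0] mem=[0,0,0,18]
After op 21 (dup): stack=[0,0] mem=[0,0,0,18]
After op 22 (swap): stack=[0,0] mem=[0,0,0,18]

Answer: 0 0 0 18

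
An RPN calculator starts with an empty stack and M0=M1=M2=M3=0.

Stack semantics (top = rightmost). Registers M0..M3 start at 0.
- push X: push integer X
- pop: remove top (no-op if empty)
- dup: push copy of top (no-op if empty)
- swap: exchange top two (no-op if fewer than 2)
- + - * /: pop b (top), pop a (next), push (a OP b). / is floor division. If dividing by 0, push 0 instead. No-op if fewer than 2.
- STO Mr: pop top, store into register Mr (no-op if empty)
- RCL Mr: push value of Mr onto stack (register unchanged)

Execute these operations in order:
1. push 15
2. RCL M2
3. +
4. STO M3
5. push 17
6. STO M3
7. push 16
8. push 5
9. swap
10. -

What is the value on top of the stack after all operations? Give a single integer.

Answer: -11

Derivation:
After op 1 (push 15): stack=[15] mem=[0,0,0,0]
After op 2 (RCL M2): stack=[15,0] mem=[0,0,0,0]
After op 3 (+): stack=[15] mem=[0,0,0,0]
After op 4 (STO M3): stack=[empty] mem=[0,0,0,15]
After op 5 (push 17): stack=[17] mem=[0,0,0,15]
After op 6 (STO M3): stack=[empty] mem=[0,0,0,17]
After op 7 (push 16): stack=[16] mem=[0,0,0,17]
After op 8 (push 5): stack=[16,5] mem=[0,0,0,17]
After op 9 (swap): stack=[5,16] mem=[0,0,0,17]
After op 10 (-): stack=[-11] mem=[0,0,0,17]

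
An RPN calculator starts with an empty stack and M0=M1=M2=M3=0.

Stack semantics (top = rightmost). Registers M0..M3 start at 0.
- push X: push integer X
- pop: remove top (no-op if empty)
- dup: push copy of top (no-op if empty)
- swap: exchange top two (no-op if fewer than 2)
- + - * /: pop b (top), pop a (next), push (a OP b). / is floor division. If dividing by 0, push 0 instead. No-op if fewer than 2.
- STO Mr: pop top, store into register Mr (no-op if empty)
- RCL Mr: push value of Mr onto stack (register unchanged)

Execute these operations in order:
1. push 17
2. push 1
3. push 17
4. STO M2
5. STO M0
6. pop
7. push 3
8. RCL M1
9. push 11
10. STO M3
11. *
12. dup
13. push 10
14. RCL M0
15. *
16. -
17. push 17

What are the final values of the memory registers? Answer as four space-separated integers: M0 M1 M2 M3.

Answer: 1 0 17 11

Derivation:
After op 1 (push 17): stack=[17] mem=[0,0,0,0]
After op 2 (push 1): stack=[17,1] mem=[0,0,0,0]
After op 3 (push 17): stack=[17,1,17] mem=[0,0,0,0]
After op 4 (STO M2): stack=[17,1] mem=[0,0,17,0]
After op 5 (STO M0): stack=[17] mem=[1,0,17,0]
After op 6 (pop): stack=[empty] mem=[1,0,17,0]
After op 7 (push 3): stack=[3] mem=[1,0,17,0]
After op 8 (RCL M1): stack=[3,0] mem=[1,0,17,0]
After op 9 (push 11): stack=[3,0,11] mem=[1,0,17,0]
After op 10 (STO M3): stack=[3,0] mem=[1,0,17,11]
After op 11 (*): stack=[0] mem=[1,0,17,11]
After op 12 (dup): stack=[0,0] mem=[1,0,17,11]
After op 13 (push 10): stack=[0,0,10] mem=[1,0,17,11]
After op 14 (RCL M0): stack=[0,0,10,1] mem=[1,0,17,11]
After op 15 (*): stack=[0,0,10] mem=[1,0,17,11]
After op 16 (-): stack=[0,-10] mem=[1,0,17,11]
After op 17 (push 17): stack=[0,-10,17] mem=[1,0,17,11]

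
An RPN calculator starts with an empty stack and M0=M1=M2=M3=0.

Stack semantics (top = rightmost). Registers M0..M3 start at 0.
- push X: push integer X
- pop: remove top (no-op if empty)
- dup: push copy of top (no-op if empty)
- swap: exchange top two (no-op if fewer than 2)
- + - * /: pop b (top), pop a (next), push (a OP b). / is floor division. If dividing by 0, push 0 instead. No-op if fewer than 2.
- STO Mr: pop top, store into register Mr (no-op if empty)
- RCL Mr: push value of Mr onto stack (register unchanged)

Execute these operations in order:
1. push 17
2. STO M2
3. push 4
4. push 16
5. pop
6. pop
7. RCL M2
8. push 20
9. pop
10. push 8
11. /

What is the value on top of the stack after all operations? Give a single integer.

Answer: 2

Derivation:
After op 1 (push 17): stack=[17] mem=[0,0,0,0]
After op 2 (STO M2): stack=[empty] mem=[0,0,17,0]
After op 3 (push 4): stack=[4] mem=[0,0,17,0]
After op 4 (push 16): stack=[4,16] mem=[0,0,17,0]
After op 5 (pop): stack=[4] mem=[0,0,17,0]
After op 6 (pop): stack=[empty] mem=[0,0,17,0]
After op 7 (RCL M2): stack=[17] mem=[0,0,17,0]
After op 8 (push 20): stack=[17,20] mem=[0,0,17,0]
After op 9 (pop): stack=[17] mem=[0,0,17,0]
After op 10 (push 8): stack=[17,8] mem=[0,0,17,0]
After op 11 (/): stack=[2] mem=[0,0,17,0]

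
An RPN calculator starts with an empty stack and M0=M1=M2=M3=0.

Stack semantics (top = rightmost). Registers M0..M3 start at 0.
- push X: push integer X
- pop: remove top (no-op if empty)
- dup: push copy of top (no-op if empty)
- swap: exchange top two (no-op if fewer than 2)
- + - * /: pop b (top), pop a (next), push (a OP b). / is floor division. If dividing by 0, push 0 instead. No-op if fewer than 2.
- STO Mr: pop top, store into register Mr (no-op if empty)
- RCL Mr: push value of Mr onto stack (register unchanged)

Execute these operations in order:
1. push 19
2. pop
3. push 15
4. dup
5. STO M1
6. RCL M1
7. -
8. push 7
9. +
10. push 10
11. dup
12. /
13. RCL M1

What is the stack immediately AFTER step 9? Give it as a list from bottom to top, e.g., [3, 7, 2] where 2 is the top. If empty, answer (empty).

After op 1 (push 19): stack=[19] mem=[0,0,0,0]
After op 2 (pop): stack=[empty] mem=[0,0,0,0]
After op 3 (push 15): stack=[15] mem=[0,0,0,0]
After op 4 (dup): stack=[15,15] mem=[0,0,0,0]
After op 5 (STO M1): stack=[15] mem=[0,15,0,0]
After op 6 (RCL M1): stack=[15,15] mem=[0,15,0,0]
After op 7 (-): stack=[0] mem=[0,15,0,0]
After op 8 (push 7): stack=[0,7] mem=[0,15,0,0]
After op 9 (+): stack=[7] mem=[0,15,0,0]

[7]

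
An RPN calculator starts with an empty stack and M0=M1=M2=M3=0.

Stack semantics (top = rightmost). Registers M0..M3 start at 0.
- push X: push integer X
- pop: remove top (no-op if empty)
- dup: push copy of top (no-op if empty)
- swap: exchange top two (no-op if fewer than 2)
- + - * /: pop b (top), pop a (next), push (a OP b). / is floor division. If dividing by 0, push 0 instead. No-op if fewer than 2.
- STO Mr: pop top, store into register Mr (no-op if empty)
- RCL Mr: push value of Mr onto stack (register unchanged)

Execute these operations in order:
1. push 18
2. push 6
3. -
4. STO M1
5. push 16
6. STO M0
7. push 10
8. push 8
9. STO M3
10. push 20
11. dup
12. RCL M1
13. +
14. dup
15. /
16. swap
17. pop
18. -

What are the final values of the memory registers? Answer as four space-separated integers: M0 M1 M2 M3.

Answer: 16 12 0 8

Derivation:
After op 1 (push 18): stack=[18] mem=[0,0,0,0]
After op 2 (push 6): stack=[18,6] mem=[0,0,0,0]
After op 3 (-): stack=[12] mem=[0,0,0,0]
After op 4 (STO M1): stack=[empty] mem=[0,12,0,0]
After op 5 (push 16): stack=[16] mem=[0,12,0,0]
After op 6 (STO M0): stack=[empty] mem=[16,12,0,0]
After op 7 (push 10): stack=[10] mem=[16,12,0,0]
After op 8 (push 8): stack=[10,8] mem=[16,12,0,0]
After op 9 (STO M3): stack=[10] mem=[16,12,0,8]
After op 10 (push 20): stack=[10,20] mem=[16,12,0,8]
After op 11 (dup): stack=[10,20,20] mem=[16,12,0,8]
After op 12 (RCL M1): stack=[10,20,20,12] mem=[16,12,0,8]
After op 13 (+): stack=[10,20,32] mem=[16,12,0,8]
After op 14 (dup): stack=[10,20,32,32] mem=[16,12,0,8]
After op 15 (/): stack=[10,20,1] mem=[16,12,0,8]
After op 16 (swap): stack=[10,1,20] mem=[16,12,0,8]
After op 17 (pop): stack=[10,1] mem=[16,12,0,8]
After op 18 (-): stack=[9] mem=[16,12,0,8]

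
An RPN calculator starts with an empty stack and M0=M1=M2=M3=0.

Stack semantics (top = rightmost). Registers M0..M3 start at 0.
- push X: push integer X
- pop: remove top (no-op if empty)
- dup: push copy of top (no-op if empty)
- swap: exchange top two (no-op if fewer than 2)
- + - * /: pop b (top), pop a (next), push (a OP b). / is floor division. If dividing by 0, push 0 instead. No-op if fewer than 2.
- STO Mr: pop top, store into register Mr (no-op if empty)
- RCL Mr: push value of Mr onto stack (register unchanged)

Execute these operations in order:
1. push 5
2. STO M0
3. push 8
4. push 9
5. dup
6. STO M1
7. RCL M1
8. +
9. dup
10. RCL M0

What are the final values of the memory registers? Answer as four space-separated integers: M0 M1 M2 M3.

After op 1 (push 5): stack=[5] mem=[0,0,0,0]
After op 2 (STO M0): stack=[empty] mem=[5,0,0,0]
After op 3 (push 8): stack=[8] mem=[5,0,0,0]
After op 4 (push 9): stack=[8,9] mem=[5,0,0,0]
After op 5 (dup): stack=[8,9,9] mem=[5,0,0,0]
After op 6 (STO M1): stack=[8,9] mem=[5,9,0,0]
After op 7 (RCL M1): stack=[8,9,9] mem=[5,9,0,0]
After op 8 (+): stack=[8,18] mem=[5,9,0,0]
After op 9 (dup): stack=[8,18,18] mem=[5,9,0,0]
After op 10 (RCL M0): stack=[8,18,18,5] mem=[5,9,0,0]

Answer: 5 9 0 0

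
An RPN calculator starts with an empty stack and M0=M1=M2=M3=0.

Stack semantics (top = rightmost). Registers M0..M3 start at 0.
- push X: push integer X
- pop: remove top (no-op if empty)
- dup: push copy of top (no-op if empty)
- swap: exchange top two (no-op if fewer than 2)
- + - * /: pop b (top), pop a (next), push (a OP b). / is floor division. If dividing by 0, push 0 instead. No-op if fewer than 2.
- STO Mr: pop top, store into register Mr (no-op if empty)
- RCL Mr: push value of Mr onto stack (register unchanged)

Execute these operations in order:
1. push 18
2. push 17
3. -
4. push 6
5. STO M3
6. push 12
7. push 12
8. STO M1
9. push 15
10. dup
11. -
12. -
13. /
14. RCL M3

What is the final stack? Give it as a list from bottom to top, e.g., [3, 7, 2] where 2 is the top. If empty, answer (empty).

After op 1 (push 18): stack=[18] mem=[0,0,0,0]
After op 2 (push 17): stack=[18,17] mem=[0,0,0,0]
After op 3 (-): stack=[1] mem=[0,0,0,0]
After op 4 (push 6): stack=[1,6] mem=[0,0,0,0]
After op 5 (STO M3): stack=[1] mem=[0,0,0,6]
After op 6 (push 12): stack=[1,12] mem=[0,0,0,6]
After op 7 (push 12): stack=[1,12,12] mem=[0,0,0,6]
After op 8 (STO M1): stack=[1,12] mem=[0,12,0,6]
After op 9 (push 15): stack=[1,12,15] mem=[0,12,0,6]
After op 10 (dup): stack=[1,12,15,15] mem=[0,12,0,6]
After op 11 (-): stack=[1,12,0] mem=[0,12,0,6]
After op 12 (-): stack=[1,12] mem=[0,12,0,6]
After op 13 (/): stack=[0] mem=[0,12,0,6]
After op 14 (RCL M3): stack=[0,6] mem=[0,12,0,6]

Answer: [0, 6]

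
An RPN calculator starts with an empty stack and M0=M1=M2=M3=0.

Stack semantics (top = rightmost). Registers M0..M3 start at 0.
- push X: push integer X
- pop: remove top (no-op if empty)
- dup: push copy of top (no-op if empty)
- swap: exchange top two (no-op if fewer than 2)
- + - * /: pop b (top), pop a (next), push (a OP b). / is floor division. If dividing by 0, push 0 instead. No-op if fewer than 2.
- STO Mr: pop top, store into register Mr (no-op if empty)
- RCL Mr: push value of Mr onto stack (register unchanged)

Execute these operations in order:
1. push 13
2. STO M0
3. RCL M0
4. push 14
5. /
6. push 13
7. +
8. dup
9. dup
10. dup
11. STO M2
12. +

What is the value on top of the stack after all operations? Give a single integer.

After op 1 (push 13): stack=[13] mem=[0,0,0,0]
After op 2 (STO M0): stack=[empty] mem=[13,0,0,0]
After op 3 (RCL M0): stack=[13] mem=[13,0,0,0]
After op 4 (push 14): stack=[13,14] mem=[13,0,0,0]
After op 5 (/): stack=[0] mem=[13,0,0,0]
After op 6 (push 13): stack=[0,13] mem=[13,0,0,0]
After op 7 (+): stack=[13] mem=[13,0,0,0]
After op 8 (dup): stack=[13,13] mem=[13,0,0,0]
After op 9 (dup): stack=[13,13,13] mem=[13,0,0,0]
After op 10 (dup): stack=[13,13,13,13] mem=[13,0,0,0]
After op 11 (STO M2): stack=[13,13,13] mem=[13,0,13,0]
After op 12 (+): stack=[13,26] mem=[13,0,13,0]

Answer: 26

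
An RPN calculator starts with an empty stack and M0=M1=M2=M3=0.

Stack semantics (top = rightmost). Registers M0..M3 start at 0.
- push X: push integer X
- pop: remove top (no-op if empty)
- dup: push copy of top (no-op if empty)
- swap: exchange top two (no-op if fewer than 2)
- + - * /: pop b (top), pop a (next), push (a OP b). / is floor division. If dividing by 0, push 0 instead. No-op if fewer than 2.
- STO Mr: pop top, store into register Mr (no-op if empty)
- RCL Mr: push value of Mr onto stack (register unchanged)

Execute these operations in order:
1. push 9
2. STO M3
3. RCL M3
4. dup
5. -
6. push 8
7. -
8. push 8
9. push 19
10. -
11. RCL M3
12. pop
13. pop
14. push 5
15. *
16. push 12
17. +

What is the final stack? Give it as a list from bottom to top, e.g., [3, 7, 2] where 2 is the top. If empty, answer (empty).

After op 1 (push 9): stack=[9] mem=[0,0,0,0]
After op 2 (STO M3): stack=[empty] mem=[0,0,0,9]
After op 3 (RCL M3): stack=[9] mem=[0,0,0,9]
After op 4 (dup): stack=[9,9] mem=[0,0,0,9]
After op 5 (-): stack=[0] mem=[0,0,0,9]
After op 6 (push 8): stack=[0,8] mem=[0,0,0,9]
After op 7 (-): stack=[-8] mem=[0,0,0,9]
After op 8 (push 8): stack=[-8,8] mem=[0,0,0,9]
After op 9 (push 19): stack=[-8,8,19] mem=[0,0,0,9]
After op 10 (-): stack=[-8,-11] mem=[0,0,0,9]
After op 11 (RCL M3): stack=[-8,-11,9] mem=[0,0,0,9]
After op 12 (pop): stack=[-8,-11] mem=[0,0,0,9]
After op 13 (pop): stack=[-8] mem=[0,0,0,9]
After op 14 (push 5): stack=[-8,5] mem=[0,0,0,9]
After op 15 (*): stack=[-40] mem=[0,0,0,9]
After op 16 (push 12): stack=[-40,12] mem=[0,0,0,9]
After op 17 (+): stack=[-28] mem=[0,0,0,9]

Answer: [-28]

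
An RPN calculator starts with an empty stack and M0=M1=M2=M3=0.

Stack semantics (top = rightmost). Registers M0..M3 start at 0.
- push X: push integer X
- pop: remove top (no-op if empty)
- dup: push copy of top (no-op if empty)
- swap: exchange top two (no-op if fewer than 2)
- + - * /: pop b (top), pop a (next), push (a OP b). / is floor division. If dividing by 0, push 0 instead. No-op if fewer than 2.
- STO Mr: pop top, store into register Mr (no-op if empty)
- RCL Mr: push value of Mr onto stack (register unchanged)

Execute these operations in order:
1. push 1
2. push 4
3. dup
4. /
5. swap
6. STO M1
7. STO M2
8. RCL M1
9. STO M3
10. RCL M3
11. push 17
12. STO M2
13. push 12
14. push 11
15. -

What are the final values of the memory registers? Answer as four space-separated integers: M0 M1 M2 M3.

Answer: 0 1 17 1

Derivation:
After op 1 (push 1): stack=[1] mem=[0,0,0,0]
After op 2 (push 4): stack=[1,4] mem=[0,0,0,0]
After op 3 (dup): stack=[1,4,4] mem=[0,0,0,0]
After op 4 (/): stack=[1,1] mem=[0,0,0,0]
After op 5 (swap): stack=[1,1] mem=[0,0,0,0]
After op 6 (STO M1): stack=[1] mem=[0,1,0,0]
After op 7 (STO M2): stack=[empty] mem=[0,1,1,0]
After op 8 (RCL M1): stack=[1] mem=[0,1,1,0]
After op 9 (STO M3): stack=[empty] mem=[0,1,1,1]
After op 10 (RCL M3): stack=[1] mem=[0,1,1,1]
After op 11 (push 17): stack=[1,17] mem=[0,1,1,1]
After op 12 (STO M2): stack=[1] mem=[0,1,17,1]
After op 13 (push 12): stack=[1,12] mem=[0,1,17,1]
After op 14 (push 11): stack=[1,12,11] mem=[0,1,17,1]
After op 15 (-): stack=[1,1] mem=[0,1,17,1]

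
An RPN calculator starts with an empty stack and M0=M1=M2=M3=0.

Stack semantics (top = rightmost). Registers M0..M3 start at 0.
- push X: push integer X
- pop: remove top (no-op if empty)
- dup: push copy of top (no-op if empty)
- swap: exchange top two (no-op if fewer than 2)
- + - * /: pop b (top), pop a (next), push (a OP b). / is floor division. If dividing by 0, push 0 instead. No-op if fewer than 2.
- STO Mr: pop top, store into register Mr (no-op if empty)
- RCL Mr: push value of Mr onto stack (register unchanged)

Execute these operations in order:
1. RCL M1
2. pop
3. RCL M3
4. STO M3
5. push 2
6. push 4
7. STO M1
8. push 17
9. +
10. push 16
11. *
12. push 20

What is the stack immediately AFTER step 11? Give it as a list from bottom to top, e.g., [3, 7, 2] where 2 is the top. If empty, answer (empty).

After op 1 (RCL M1): stack=[0] mem=[0,0,0,0]
After op 2 (pop): stack=[empty] mem=[0,0,0,0]
After op 3 (RCL M3): stack=[0] mem=[0,0,0,0]
After op 4 (STO M3): stack=[empty] mem=[0,0,0,0]
After op 5 (push 2): stack=[2] mem=[0,0,0,0]
After op 6 (push 4): stack=[2,4] mem=[0,0,0,0]
After op 7 (STO M1): stack=[2] mem=[0,4,0,0]
After op 8 (push 17): stack=[2,17] mem=[0,4,0,0]
After op 9 (+): stack=[19] mem=[0,4,0,0]
After op 10 (push 16): stack=[19,16] mem=[0,4,0,0]
After op 11 (*): stack=[304] mem=[0,4,0,0]

[304]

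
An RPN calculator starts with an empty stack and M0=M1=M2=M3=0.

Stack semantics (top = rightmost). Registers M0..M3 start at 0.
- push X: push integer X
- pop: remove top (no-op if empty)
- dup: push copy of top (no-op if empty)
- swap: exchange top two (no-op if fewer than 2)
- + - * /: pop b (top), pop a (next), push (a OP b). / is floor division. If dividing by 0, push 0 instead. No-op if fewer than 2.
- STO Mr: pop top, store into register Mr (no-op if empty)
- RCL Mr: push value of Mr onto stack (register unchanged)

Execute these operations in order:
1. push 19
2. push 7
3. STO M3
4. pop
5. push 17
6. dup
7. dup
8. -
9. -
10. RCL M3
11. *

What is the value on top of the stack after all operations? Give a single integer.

After op 1 (push 19): stack=[19] mem=[0,0,0,0]
After op 2 (push 7): stack=[19,7] mem=[0,0,0,0]
After op 3 (STO M3): stack=[19] mem=[0,0,0,7]
After op 4 (pop): stack=[empty] mem=[0,0,0,7]
After op 5 (push 17): stack=[17] mem=[0,0,0,7]
After op 6 (dup): stack=[17,17] mem=[0,0,0,7]
After op 7 (dup): stack=[17,17,17] mem=[0,0,0,7]
After op 8 (-): stack=[17,0] mem=[0,0,0,7]
After op 9 (-): stack=[17] mem=[0,0,0,7]
After op 10 (RCL M3): stack=[17,7] mem=[0,0,0,7]
After op 11 (*): stack=[119] mem=[0,0,0,7]

Answer: 119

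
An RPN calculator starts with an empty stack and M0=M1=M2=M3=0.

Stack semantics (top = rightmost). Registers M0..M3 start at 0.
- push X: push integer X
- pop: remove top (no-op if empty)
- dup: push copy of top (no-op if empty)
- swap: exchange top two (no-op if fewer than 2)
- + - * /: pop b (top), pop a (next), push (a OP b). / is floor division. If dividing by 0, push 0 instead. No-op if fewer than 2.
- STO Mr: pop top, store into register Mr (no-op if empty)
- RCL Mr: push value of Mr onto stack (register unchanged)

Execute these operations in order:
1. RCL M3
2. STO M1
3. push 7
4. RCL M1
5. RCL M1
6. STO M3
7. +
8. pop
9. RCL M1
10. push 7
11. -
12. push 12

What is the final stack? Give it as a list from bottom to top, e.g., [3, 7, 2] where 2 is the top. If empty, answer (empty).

After op 1 (RCL M3): stack=[0] mem=[0,0,0,0]
After op 2 (STO M1): stack=[empty] mem=[0,0,0,0]
After op 3 (push 7): stack=[7] mem=[0,0,0,0]
After op 4 (RCL M1): stack=[7,0] mem=[0,0,0,0]
After op 5 (RCL M1): stack=[7,0,0] mem=[0,0,0,0]
After op 6 (STO M3): stack=[7,0] mem=[0,0,0,0]
After op 7 (+): stack=[7] mem=[0,0,0,0]
After op 8 (pop): stack=[empty] mem=[0,0,0,0]
After op 9 (RCL M1): stack=[0] mem=[0,0,0,0]
After op 10 (push 7): stack=[0,7] mem=[0,0,0,0]
After op 11 (-): stack=[-7] mem=[0,0,0,0]
After op 12 (push 12): stack=[-7,12] mem=[0,0,0,0]

Answer: [-7, 12]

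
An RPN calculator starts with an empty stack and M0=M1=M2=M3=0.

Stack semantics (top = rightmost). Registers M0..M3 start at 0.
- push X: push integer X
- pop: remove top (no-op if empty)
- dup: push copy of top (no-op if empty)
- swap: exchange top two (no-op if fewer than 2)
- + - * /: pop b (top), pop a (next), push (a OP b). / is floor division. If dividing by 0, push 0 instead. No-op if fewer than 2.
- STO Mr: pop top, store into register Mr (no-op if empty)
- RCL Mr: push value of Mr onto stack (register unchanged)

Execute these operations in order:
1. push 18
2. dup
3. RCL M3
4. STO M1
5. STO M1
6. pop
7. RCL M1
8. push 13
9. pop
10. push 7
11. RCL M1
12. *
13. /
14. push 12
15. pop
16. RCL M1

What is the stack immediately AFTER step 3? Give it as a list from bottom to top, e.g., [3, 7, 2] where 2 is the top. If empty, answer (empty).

After op 1 (push 18): stack=[18] mem=[0,0,0,0]
After op 2 (dup): stack=[18,18] mem=[0,0,0,0]
After op 3 (RCL M3): stack=[18,18,0] mem=[0,0,0,0]

[18, 18, 0]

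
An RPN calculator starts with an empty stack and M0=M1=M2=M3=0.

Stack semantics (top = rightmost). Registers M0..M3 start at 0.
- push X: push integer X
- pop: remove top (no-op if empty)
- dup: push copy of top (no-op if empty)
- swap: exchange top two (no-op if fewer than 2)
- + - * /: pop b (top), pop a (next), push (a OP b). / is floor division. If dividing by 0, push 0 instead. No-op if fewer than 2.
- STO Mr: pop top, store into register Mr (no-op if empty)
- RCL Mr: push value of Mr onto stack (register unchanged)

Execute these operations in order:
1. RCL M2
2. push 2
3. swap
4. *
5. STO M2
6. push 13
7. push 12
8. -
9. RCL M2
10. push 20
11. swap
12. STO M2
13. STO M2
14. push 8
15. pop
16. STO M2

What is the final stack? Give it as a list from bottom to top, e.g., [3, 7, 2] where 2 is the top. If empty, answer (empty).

Answer: (empty)

Derivation:
After op 1 (RCL M2): stack=[0] mem=[0,0,0,0]
After op 2 (push 2): stack=[0,2] mem=[0,0,0,0]
After op 3 (swap): stack=[2,0] mem=[0,0,0,0]
After op 4 (*): stack=[0] mem=[0,0,0,0]
After op 5 (STO M2): stack=[empty] mem=[0,0,0,0]
After op 6 (push 13): stack=[13] mem=[0,0,0,0]
After op 7 (push 12): stack=[13,12] mem=[0,0,0,0]
After op 8 (-): stack=[1] mem=[0,0,0,0]
After op 9 (RCL M2): stack=[1,0] mem=[0,0,0,0]
After op 10 (push 20): stack=[1,0,20] mem=[0,0,0,0]
After op 11 (swap): stack=[1,20,0] mem=[0,0,0,0]
After op 12 (STO M2): stack=[1,20] mem=[0,0,0,0]
After op 13 (STO M2): stack=[1] mem=[0,0,20,0]
After op 14 (push 8): stack=[1,8] mem=[0,0,20,0]
After op 15 (pop): stack=[1] mem=[0,0,20,0]
After op 16 (STO M2): stack=[empty] mem=[0,0,1,0]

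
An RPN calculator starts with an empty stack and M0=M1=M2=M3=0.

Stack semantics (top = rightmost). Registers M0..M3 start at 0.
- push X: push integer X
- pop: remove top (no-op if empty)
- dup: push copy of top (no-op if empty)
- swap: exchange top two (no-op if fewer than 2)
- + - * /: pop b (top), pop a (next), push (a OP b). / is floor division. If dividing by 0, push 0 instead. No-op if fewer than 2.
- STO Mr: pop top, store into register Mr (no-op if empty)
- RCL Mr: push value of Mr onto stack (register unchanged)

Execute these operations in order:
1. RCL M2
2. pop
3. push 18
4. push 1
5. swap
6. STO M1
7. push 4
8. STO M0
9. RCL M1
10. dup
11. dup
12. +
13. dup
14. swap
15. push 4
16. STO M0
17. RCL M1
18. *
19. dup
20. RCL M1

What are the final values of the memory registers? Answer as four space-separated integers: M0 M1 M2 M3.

After op 1 (RCL M2): stack=[0] mem=[0,0,0,0]
After op 2 (pop): stack=[empty] mem=[0,0,0,0]
After op 3 (push 18): stack=[18] mem=[0,0,0,0]
After op 4 (push 1): stack=[18,1] mem=[0,0,0,0]
After op 5 (swap): stack=[1,18] mem=[0,0,0,0]
After op 6 (STO M1): stack=[1] mem=[0,18,0,0]
After op 7 (push 4): stack=[1,4] mem=[0,18,0,0]
After op 8 (STO M0): stack=[1] mem=[4,18,0,0]
After op 9 (RCL M1): stack=[1,18] mem=[4,18,0,0]
After op 10 (dup): stack=[1,18,18] mem=[4,18,0,0]
After op 11 (dup): stack=[1,18,18,18] mem=[4,18,0,0]
After op 12 (+): stack=[1,18,36] mem=[4,18,0,0]
After op 13 (dup): stack=[1,18,36,36] mem=[4,18,0,0]
After op 14 (swap): stack=[1,18,36,36] mem=[4,18,0,0]
After op 15 (push 4): stack=[1,18,36,36,4] mem=[4,18,0,0]
After op 16 (STO M0): stack=[1,18,36,36] mem=[4,18,0,0]
After op 17 (RCL M1): stack=[1,18,36,36,18] mem=[4,18,0,0]
After op 18 (*): stack=[1,18,36,648] mem=[4,18,0,0]
After op 19 (dup): stack=[1,18,36,648,648] mem=[4,18,0,0]
After op 20 (RCL M1): stack=[1,18,36,648,648,18] mem=[4,18,0,0]

Answer: 4 18 0 0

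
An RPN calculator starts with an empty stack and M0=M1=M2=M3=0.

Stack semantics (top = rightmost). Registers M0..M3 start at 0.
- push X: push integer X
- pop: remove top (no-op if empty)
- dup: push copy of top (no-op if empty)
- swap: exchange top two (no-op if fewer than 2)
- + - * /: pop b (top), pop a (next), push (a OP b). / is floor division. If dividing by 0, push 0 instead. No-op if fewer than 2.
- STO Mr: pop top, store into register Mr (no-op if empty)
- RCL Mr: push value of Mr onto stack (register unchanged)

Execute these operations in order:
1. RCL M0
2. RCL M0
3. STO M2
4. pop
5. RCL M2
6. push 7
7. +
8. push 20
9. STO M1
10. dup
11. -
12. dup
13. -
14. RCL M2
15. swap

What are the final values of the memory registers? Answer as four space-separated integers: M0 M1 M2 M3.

Answer: 0 20 0 0

Derivation:
After op 1 (RCL M0): stack=[0] mem=[0,0,0,0]
After op 2 (RCL M0): stack=[0,0] mem=[0,0,0,0]
After op 3 (STO M2): stack=[0] mem=[0,0,0,0]
After op 4 (pop): stack=[empty] mem=[0,0,0,0]
After op 5 (RCL M2): stack=[0] mem=[0,0,0,0]
After op 6 (push 7): stack=[0,7] mem=[0,0,0,0]
After op 7 (+): stack=[7] mem=[0,0,0,0]
After op 8 (push 20): stack=[7,20] mem=[0,0,0,0]
After op 9 (STO M1): stack=[7] mem=[0,20,0,0]
After op 10 (dup): stack=[7,7] mem=[0,20,0,0]
After op 11 (-): stack=[0] mem=[0,20,0,0]
After op 12 (dup): stack=[0,0] mem=[0,20,0,0]
After op 13 (-): stack=[0] mem=[0,20,0,0]
After op 14 (RCL M2): stack=[0,0] mem=[0,20,0,0]
After op 15 (swap): stack=[0,0] mem=[0,20,0,0]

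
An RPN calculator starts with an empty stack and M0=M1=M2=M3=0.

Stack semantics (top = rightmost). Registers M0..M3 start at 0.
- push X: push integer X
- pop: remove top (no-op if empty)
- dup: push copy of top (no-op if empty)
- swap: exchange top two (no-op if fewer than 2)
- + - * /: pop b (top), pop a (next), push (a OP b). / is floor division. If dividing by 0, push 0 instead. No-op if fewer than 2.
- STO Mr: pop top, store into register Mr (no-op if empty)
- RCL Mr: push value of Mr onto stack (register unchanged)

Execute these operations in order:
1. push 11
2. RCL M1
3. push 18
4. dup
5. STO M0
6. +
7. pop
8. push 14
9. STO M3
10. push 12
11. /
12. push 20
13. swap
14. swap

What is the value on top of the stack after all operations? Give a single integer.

After op 1 (push 11): stack=[11] mem=[0,0,0,0]
After op 2 (RCL M1): stack=[11,0] mem=[0,0,0,0]
After op 3 (push 18): stack=[11,0,18] mem=[0,0,0,0]
After op 4 (dup): stack=[11,0,18,18] mem=[0,0,0,0]
After op 5 (STO M0): stack=[11,0,18] mem=[18,0,0,0]
After op 6 (+): stack=[11,18] mem=[18,0,0,0]
After op 7 (pop): stack=[11] mem=[18,0,0,0]
After op 8 (push 14): stack=[11,14] mem=[18,0,0,0]
After op 9 (STO M3): stack=[11] mem=[18,0,0,14]
After op 10 (push 12): stack=[11,12] mem=[18,0,0,14]
After op 11 (/): stack=[0] mem=[18,0,0,14]
After op 12 (push 20): stack=[0,20] mem=[18,0,0,14]
After op 13 (swap): stack=[20,0] mem=[18,0,0,14]
After op 14 (swap): stack=[0,20] mem=[18,0,0,14]

Answer: 20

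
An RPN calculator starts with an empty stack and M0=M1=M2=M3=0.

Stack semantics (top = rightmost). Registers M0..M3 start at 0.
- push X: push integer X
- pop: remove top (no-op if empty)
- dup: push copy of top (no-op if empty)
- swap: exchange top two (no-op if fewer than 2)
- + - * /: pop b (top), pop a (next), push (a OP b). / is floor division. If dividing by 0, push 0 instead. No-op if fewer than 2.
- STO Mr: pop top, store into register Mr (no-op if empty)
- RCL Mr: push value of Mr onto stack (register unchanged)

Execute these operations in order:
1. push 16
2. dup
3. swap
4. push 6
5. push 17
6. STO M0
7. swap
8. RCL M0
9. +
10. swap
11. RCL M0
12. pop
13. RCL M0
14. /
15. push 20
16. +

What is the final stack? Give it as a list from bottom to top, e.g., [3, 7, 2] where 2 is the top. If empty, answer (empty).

After op 1 (push 16): stack=[16] mem=[0,0,0,0]
After op 2 (dup): stack=[16,16] mem=[0,0,0,0]
After op 3 (swap): stack=[16,16] mem=[0,0,0,0]
After op 4 (push 6): stack=[16,16,6] mem=[0,0,0,0]
After op 5 (push 17): stack=[16,16,6,17] mem=[0,0,0,0]
After op 6 (STO M0): stack=[16,16,6] mem=[17,0,0,0]
After op 7 (swap): stack=[16,6,16] mem=[17,0,0,0]
After op 8 (RCL M0): stack=[16,6,16,17] mem=[17,0,0,0]
After op 9 (+): stack=[16,6,33] mem=[17,0,0,0]
After op 10 (swap): stack=[16,33,6] mem=[17,0,0,0]
After op 11 (RCL M0): stack=[16,33,6,17] mem=[17,0,0,0]
After op 12 (pop): stack=[16,33,6] mem=[17,0,0,0]
After op 13 (RCL M0): stack=[16,33,6,17] mem=[17,0,0,0]
After op 14 (/): stack=[16,33,0] mem=[17,0,0,0]
After op 15 (push 20): stack=[16,33,0,20] mem=[17,0,0,0]
After op 16 (+): stack=[16,33,20] mem=[17,0,0,0]

Answer: [16, 33, 20]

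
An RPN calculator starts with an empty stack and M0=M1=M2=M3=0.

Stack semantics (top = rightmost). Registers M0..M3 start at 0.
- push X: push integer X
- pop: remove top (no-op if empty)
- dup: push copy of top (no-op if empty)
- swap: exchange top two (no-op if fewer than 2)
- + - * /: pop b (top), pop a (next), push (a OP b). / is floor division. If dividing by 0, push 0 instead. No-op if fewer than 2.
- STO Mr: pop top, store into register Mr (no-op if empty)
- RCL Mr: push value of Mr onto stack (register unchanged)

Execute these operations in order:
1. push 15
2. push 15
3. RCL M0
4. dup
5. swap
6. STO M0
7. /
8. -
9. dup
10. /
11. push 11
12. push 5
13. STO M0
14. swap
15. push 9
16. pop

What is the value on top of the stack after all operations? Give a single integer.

After op 1 (push 15): stack=[15] mem=[0,0,0,0]
After op 2 (push 15): stack=[15,15] mem=[0,0,0,0]
After op 3 (RCL M0): stack=[15,15,0] mem=[0,0,0,0]
After op 4 (dup): stack=[15,15,0,0] mem=[0,0,0,0]
After op 5 (swap): stack=[15,15,0,0] mem=[0,0,0,0]
After op 6 (STO M0): stack=[15,15,0] mem=[0,0,0,0]
After op 7 (/): stack=[15,0] mem=[0,0,0,0]
After op 8 (-): stack=[15] mem=[0,0,0,0]
After op 9 (dup): stack=[15,15] mem=[0,0,0,0]
After op 10 (/): stack=[1] mem=[0,0,0,0]
After op 11 (push 11): stack=[1,11] mem=[0,0,0,0]
After op 12 (push 5): stack=[1,11,5] mem=[0,0,0,0]
After op 13 (STO M0): stack=[1,11] mem=[5,0,0,0]
After op 14 (swap): stack=[11,1] mem=[5,0,0,0]
After op 15 (push 9): stack=[11,1,9] mem=[5,0,0,0]
After op 16 (pop): stack=[11,1] mem=[5,0,0,0]

Answer: 1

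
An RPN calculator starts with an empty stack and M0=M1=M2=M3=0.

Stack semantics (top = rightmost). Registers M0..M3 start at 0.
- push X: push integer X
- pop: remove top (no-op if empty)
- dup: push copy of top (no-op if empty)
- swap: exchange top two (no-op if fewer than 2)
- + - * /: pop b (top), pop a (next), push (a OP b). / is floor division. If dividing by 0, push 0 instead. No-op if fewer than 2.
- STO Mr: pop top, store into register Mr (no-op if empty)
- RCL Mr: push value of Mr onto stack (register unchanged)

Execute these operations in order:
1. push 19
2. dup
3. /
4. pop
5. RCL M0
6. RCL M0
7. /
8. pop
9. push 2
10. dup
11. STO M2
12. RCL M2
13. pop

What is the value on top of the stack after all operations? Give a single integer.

Answer: 2

Derivation:
After op 1 (push 19): stack=[19] mem=[0,0,0,0]
After op 2 (dup): stack=[19,19] mem=[0,0,0,0]
After op 3 (/): stack=[1] mem=[0,0,0,0]
After op 4 (pop): stack=[empty] mem=[0,0,0,0]
After op 5 (RCL M0): stack=[0] mem=[0,0,0,0]
After op 6 (RCL M0): stack=[0,0] mem=[0,0,0,0]
After op 7 (/): stack=[0] mem=[0,0,0,0]
After op 8 (pop): stack=[empty] mem=[0,0,0,0]
After op 9 (push 2): stack=[2] mem=[0,0,0,0]
After op 10 (dup): stack=[2,2] mem=[0,0,0,0]
After op 11 (STO M2): stack=[2] mem=[0,0,2,0]
After op 12 (RCL M2): stack=[2,2] mem=[0,0,2,0]
After op 13 (pop): stack=[2] mem=[0,0,2,0]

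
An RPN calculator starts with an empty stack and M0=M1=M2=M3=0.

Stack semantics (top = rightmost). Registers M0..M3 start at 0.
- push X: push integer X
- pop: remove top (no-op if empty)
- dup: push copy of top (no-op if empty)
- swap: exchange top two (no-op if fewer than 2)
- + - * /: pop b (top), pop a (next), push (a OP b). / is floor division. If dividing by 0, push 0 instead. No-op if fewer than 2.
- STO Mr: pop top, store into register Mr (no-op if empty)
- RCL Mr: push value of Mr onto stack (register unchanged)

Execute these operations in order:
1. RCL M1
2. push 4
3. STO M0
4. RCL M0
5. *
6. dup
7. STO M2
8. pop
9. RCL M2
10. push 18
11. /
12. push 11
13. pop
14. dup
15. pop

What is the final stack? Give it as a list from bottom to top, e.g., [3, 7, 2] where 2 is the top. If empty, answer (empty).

After op 1 (RCL M1): stack=[0] mem=[0,0,0,0]
After op 2 (push 4): stack=[0,4] mem=[0,0,0,0]
After op 3 (STO M0): stack=[0] mem=[4,0,0,0]
After op 4 (RCL M0): stack=[0,4] mem=[4,0,0,0]
After op 5 (*): stack=[0] mem=[4,0,0,0]
After op 6 (dup): stack=[0,0] mem=[4,0,0,0]
After op 7 (STO M2): stack=[0] mem=[4,0,0,0]
After op 8 (pop): stack=[empty] mem=[4,0,0,0]
After op 9 (RCL M2): stack=[0] mem=[4,0,0,0]
After op 10 (push 18): stack=[0,18] mem=[4,0,0,0]
After op 11 (/): stack=[0] mem=[4,0,0,0]
After op 12 (push 11): stack=[0,11] mem=[4,0,0,0]
After op 13 (pop): stack=[0] mem=[4,0,0,0]
After op 14 (dup): stack=[0,0] mem=[4,0,0,0]
After op 15 (pop): stack=[0] mem=[4,0,0,0]

Answer: [0]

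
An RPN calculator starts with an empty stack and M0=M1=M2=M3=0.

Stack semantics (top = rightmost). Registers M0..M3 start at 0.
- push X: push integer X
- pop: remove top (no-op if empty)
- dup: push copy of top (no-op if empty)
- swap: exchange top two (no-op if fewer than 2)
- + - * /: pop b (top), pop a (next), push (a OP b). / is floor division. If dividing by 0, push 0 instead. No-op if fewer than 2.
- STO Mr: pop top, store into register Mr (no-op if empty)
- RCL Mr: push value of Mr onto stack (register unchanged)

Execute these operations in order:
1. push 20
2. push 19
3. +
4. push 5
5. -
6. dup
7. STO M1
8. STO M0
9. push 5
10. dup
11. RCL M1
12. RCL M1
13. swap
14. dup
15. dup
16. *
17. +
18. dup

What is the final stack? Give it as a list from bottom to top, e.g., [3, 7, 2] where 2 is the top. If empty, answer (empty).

Answer: [5, 5, 34, 1190, 1190]

Derivation:
After op 1 (push 20): stack=[20] mem=[0,0,0,0]
After op 2 (push 19): stack=[20,19] mem=[0,0,0,0]
After op 3 (+): stack=[39] mem=[0,0,0,0]
After op 4 (push 5): stack=[39,5] mem=[0,0,0,0]
After op 5 (-): stack=[34] mem=[0,0,0,0]
After op 6 (dup): stack=[34,34] mem=[0,0,0,0]
After op 7 (STO M1): stack=[34] mem=[0,34,0,0]
After op 8 (STO M0): stack=[empty] mem=[34,34,0,0]
After op 9 (push 5): stack=[5] mem=[34,34,0,0]
After op 10 (dup): stack=[5,5] mem=[34,34,0,0]
After op 11 (RCL M1): stack=[5,5,34] mem=[34,34,0,0]
After op 12 (RCL M1): stack=[5,5,34,34] mem=[34,34,0,0]
After op 13 (swap): stack=[5,5,34,34] mem=[34,34,0,0]
After op 14 (dup): stack=[5,5,34,34,34] mem=[34,34,0,0]
After op 15 (dup): stack=[5,5,34,34,34,34] mem=[34,34,0,0]
After op 16 (*): stack=[5,5,34,34,1156] mem=[34,34,0,0]
After op 17 (+): stack=[5,5,34,1190] mem=[34,34,0,0]
After op 18 (dup): stack=[5,5,34,1190,1190] mem=[34,34,0,0]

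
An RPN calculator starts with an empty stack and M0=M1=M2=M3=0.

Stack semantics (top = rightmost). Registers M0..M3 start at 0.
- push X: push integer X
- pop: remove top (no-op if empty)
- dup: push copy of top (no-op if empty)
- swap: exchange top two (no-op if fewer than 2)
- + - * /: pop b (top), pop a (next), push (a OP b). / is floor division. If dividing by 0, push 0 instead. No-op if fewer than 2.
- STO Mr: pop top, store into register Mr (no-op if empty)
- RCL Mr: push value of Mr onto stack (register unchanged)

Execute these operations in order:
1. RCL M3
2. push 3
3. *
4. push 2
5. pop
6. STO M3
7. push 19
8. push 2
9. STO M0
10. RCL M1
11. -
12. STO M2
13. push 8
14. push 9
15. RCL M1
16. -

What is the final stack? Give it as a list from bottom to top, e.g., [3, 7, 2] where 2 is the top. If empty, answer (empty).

Answer: [8, 9]

Derivation:
After op 1 (RCL M3): stack=[0] mem=[0,0,0,0]
After op 2 (push 3): stack=[0,3] mem=[0,0,0,0]
After op 3 (*): stack=[0] mem=[0,0,0,0]
After op 4 (push 2): stack=[0,2] mem=[0,0,0,0]
After op 5 (pop): stack=[0] mem=[0,0,0,0]
After op 6 (STO M3): stack=[empty] mem=[0,0,0,0]
After op 7 (push 19): stack=[19] mem=[0,0,0,0]
After op 8 (push 2): stack=[19,2] mem=[0,0,0,0]
After op 9 (STO M0): stack=[19] mem=[2,0,0,0]
After op 10 (RCL M1): stack=[19,0] mem=[2,0,0,0]
After op 11 (-): stack=[19] mem=[2,0,0,0]
After op 12 (STO M2): stack=[empty] mem=[2,0,19,0]
After op 13 (push 8): stack=[8] mem=[2,0,19,0]
After op 14 (push 9): stack=[8,9] mem=[2,0,19,0]
After op 15 (RCL M1): stack=[8,9,0] mem=[2,0,19,0]
After op 16 (-): stack=[8,9] mem=[2,0,19,0]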